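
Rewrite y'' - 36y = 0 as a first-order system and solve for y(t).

Let x_1 = y, x_2 = y'. Then x_1' = x_2 and x_2' = 36x_1.
A = [[0,1],[36,0]]; det(A-λI) = λ^2 - 36.
Eigenvalues λ = -6, 6 with eigenvectors (1,-6), (1,6).

y(t) = C_1e^(-6t) + C_2e^(6t)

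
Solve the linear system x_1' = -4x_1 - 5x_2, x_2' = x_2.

Coefficient matrix A = [[-4, -5], [0, 1]].
Characteristic polynomial det(A - λI) = λ^2 + 3λ - 4 = 0.
Eigenvalues λ = -4, 1.
For λ=-4: (A-λI) row 1 is [0, -5], so an eigenvector is (1, 0).
For λ=1: (A-λI) row 1 is [-5, -5], so an eigenvector is (1, -1).
General solution: c_1e^(-4t)(1,0) + c_2e^(t)(1,-1).

x_1(t) = c_1e^(-4t) + c_2e^(t), x_2(t) = -c_2e^(t)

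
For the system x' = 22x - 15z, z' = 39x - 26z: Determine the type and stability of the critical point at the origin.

A = [[22,-15],[39,-26]]; det(A-λI) = λ^2 + 4λ + 13.
λ = -2 ± 3i: negative real part.

stable spiral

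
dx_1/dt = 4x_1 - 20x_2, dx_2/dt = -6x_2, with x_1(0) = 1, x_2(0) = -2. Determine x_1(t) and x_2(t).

x_1(t) = 5e^(4t) - 4e^(-6t), x_2(t) = -2e^(-6t)

Coefficient matrix A = [[4, -20], [0, -6]].
Characteristic polynomial det(A - λI) = λ^2 + 2λ - 24 = 0.
Eigenvalues λ = 4, -6.
For λ=4: (A-λI) row 1 is [0, -20], so an eigenvector is (1, 0).
For λ=-6: (A-λI) row 1 is [10, -20], so an eigenvector is (-2, -1).
General solution: c_1e^(4t)(1,0) + c_2e^(-6t)(-2,-1).
Applying x_1(0)=1, x_2(0)=-2 gives c_1=5, c_2=2.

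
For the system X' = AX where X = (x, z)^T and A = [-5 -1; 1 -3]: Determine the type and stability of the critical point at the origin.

stable improper node

A = [[-5,-1],[1,-3]]; det(A-λI) = λ^2 + 8λ + 16.
repeated λ = -4 with a single eigenvector.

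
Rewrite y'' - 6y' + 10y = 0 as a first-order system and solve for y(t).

y(t) = c_1e^(3t)cos(t) + c_2e^(3t)sin(t)

Let x_1 = y, x_2 = y'. Then x_1' = x_2 and x_2' = -10x_1 + 6x_2.
A = [[0,1],[-10,6]]; det(A-λI) = λ^2 - 6λ + 10.
Eigenvalues λ = 3 ± i.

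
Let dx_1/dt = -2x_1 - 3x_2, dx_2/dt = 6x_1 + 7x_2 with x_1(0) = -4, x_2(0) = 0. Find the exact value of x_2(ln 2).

A = [[-2,-3],[6,7]]; eigenvalues λ = 1, 4.
Eigenvectors: (-1,1) for λ=1, (-1,2) for λ=4.
From the initial condition, c_1 = 8, c_2 = -4.
x_2(ln 2) = (8)(2^1)(1) + (-4)(2^4)(2) = -112.

-112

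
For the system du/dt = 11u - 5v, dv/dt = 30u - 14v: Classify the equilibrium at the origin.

A = [[11,-5],[30,-14]]; det(A-λI) = λ^2 + 3λ - 4.
λ = 1, -4: opposite signs.

saddle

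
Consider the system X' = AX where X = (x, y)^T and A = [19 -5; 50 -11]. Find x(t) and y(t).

x(t) = c_1e^(4t)sin(5t) - c_2e^(4t)cos(5t), y(t) = 3c_1e^(4t)sin(5t) - c_1e^(4t)cos(5t) - c_2e^(4t)sin(5t) - 3c_2e^(4t)cos(5t)

Coefficient matrix A = [[19, -5], [50, -11]].
Characteristic polynomial det(A - λI) = λ^2 - 8λ + 41 = 0.
Eigenvalues λ = 4 ± 5i (complex conjugate pair).
For λ=4+5i: an eigenvector is (0,-1) - i(1,3) = (0 - i, -1 - 3i).
A real fundamental pair from Re and Im of e^((4+5i)t)v: X_1 = e^(4t)(cos(5t)·(0,-1) + sin(5t)·(1,3)), X_2 = e^(4t)(sin(5t)·(0,-1) - cos(5t)·(1,3)).
General solution: c_1X_1 + c_2X_2.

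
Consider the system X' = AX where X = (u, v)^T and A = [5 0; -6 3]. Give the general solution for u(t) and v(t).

Coefficient matrix A = [[5, 0], [-6, 3]].
Characteristic polynomial det(A - λI) = λ^2 - 8λ + 15 = 0.
Eigenvalues λ = 3, 5.
For λ=3: (A-λI) row 1 is [2, 0], so an eigenvector is (0, -1).
For λ=5: (A-λI) row 2 is [-6, -2], so an eigenvector is (1, -3).
General solution: C_1e^(3t)(0,-1) + C_2e^(5t)(1,-3).

u(t) = C_2e^(5t), v(t) = -C_1e^(3t) - 3C_2e^(5t)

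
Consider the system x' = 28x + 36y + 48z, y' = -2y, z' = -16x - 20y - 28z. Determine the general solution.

x(t) = 3K_1e^(-4t) + 2K_2e^(4t) + 2K_3e^(-2t), y(t) = K_3e^(-2t), z(t) = -2K_1e^(-4t) - K_2e^(4t) - 2K_3e^(-2t)

Coefficient matrix A = [[28, 36, 48], [0, -2, 0], [-16, -20, -28]].
det(A - λI) = 0 gives eigenvalues λ = -4, 4, -2.
For λ=-4: eigenvector (3,0,-2).
For λ=4: eigenvector (2,0,-1).
For λ=-2: eigenvector (2,1,-2).
General solution: K_1e^(-4t)(3,0,-2) + K_2e^(4t)(2,0,-1) + K_3e^(-2t)(2,1,-2).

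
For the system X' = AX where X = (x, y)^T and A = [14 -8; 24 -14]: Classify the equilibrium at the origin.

saddle

A = [[14,-8],[24,-14]]; det(A-λI) = λ^2 - 4.
λ = 2, -2: opposite signs.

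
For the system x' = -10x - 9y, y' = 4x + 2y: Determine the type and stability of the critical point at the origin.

A = [[-10,-9],[4,2]]; det(A-λI) = λ^2 + 8λ + 16.
repeated λ = -4 with a single eigenvector.

stable improper node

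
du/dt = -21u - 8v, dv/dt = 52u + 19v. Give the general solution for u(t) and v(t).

u(t) = -C_1e^(-t)sin(4t) - C_1e^(-t)cos(4t) - C_2e^(-t)sin(4t) + C_2e^(-t)cos(4t), v(t) = 2C_1e^(-t)sin(4t) + 3C_1e^(-t)cos(4t) + 3C_2e^(-t)sin(4t) - 2C_2e^(-t)cos(4t)

Coefficient matrix A = [[-21, -8], [52, 19]].
Characteristic polynomial det(A - λI) = λ^2 + 2λ + 17 = 0.
Eigenvalues λ = -1 ± 4i (complex conjugate pair).
For λ=-1+4i: an eigenvector is (-1,3) - i(-1,2) = (-1 + i, 3 - 2i).
A real fundamental pair from Re and Im of e^((-1+4i)t)v: X_1 = e^(-t)(cos(4t)·(-1,3) + sin(4t)·(-1,2)), X_2 = e^(-t)(sin(4t)·(-1,3) - cos(4t)·(-1,2)).
General solution: C_1X_1 + C_2X_2.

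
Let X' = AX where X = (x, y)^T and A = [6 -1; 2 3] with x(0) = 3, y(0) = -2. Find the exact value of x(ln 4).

6912

A = [[6,-1],[2,3]]; eigenvalues λ = 4, 5.
Eigenvectors: (-1,-2) for λ=4, (-1,-1) for λ=5.
From the initial condition, c_1 = 5, c_2 = -8.
x(ln 4) = (5)(4^4)(-1) + (-8)(4^5)(-1) = 6912.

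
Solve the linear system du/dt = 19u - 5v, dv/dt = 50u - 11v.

Coefficient matrix A = [[19, -5], [50, -11]].
Characteristic polynomial det(A - λI) = λ^2 - 8λ + 41 = 0.
Eigenvalues λ = 4 ± 5i (complex conjugate pair).
For λ=4+5i: an eigenvector is (-1,-3) - i(0,-1) = (-1, -3 + i).
A real fundamental pair from Re and Im of e^((4+5i)t)v: X_1 = e^(4t)(cos(5t)·(-1,-3) + sin(5t)·(0,-1)), X_2 = e^(4t)(sin(5t)·(-1,-3) - cos(5t)·(0,-1)).
General solution: K_1X_1 + K_2X_2.

u(t) = -K_1e^(4t)cos(5t) - K_2e^(4t)sin(5t), v(t) = -K_1e^(4t)sin(5t) - 3K_1e^(4t)cos(5t) - 3K_2e^(4t)sin(5t) + K_2e^(4t)cos(5t)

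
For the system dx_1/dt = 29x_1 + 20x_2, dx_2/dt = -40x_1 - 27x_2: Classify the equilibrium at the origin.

A = [[29,20],[-40,-27]]; det(A-λI) = λ^2 - 2λ + 17.
λ = 1 ± 4i: positive real part.

unstable spiral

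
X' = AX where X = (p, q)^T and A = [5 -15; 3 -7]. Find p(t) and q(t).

Coefficient matrix A = [[5, -15], [3, -7]].
Characteristic polynomial det(A - λI) = λ^2 + 2λ + 10 = 0.
Eigenvalues λ = -1 ± 3i (complex conjugate pair).
For λ=-1+3i: an eigenvector is (2,1) - i(-1,0) = (2 + i, 1).
A real fundamental pair from Re and Im of e^((-1+3i)t)v: X_1 = e^(-t)(cos(3t)·(2,1) + sin(3t)·(-1,0)), X_2 = e^(-t)(sin(3t)·(2,1) - cos(3t)·(-1,0)).
General solution: c_1X_1 + c_2X_2.

p(t) = -c_1e^(-t)sin(3t) + 2c_1e^(-t)cos(3t) + 2c_2e^(-t)sin(3t) + c_2e^(-t)cos(3t), q(t) = c_1e^(-t)cos(3t) + c_2e^(-t)sin(3t)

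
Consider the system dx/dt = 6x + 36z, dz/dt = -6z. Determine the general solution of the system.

Coefficient matrix A = [[6, 36], [0, -6]].
Characteristic polynomial det(A - λI) = λ^2 - 36 = 0.
Eigenvalues λ = -6, 6.
For λ=-6: (A-λI) row 1 is [12, 36], so an eigenvector is (3, -1).
For λ=6: (A-λI) row 1 is [0, 36], so an eigenvector is (-1, 0).
General solution: K_1e^(-6t)(3,-1) + K_2e^(6t)(-1,0).

x(t) = 3K_1e^(-6t) - K_2e^(6t), z(t) = -K_1e^(-6t)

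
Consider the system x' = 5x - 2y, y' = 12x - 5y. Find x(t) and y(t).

x(t) = -K_1e^(t) - K_2e^(-t), y(t) = -2K_1e^(t) - 3K_2e^(-t)

Coefficient matrix A = [[5, -2], [12, -5]].
Characteristic polynomial det(A - λI) = λ^2 - 1 = 0.
Eigenvalues λ = 1, -1.
For λ=1: (A-λI) row 1 is [4, -2], so an eigenvector is (-1, -2).
For λ=-1: (A-λI) row 1 is [6, -2], so an eigenvector is (-1, -3).
General solution: K_1e^(t)(-1,-2) + K_2e^(-t)(-1,-3).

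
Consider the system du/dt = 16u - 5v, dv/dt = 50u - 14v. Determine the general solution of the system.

Coefficient matrix A = [[16, -5], [50, -14]].
Characteristic polynomial det(A - λI) = λ^2 - 2λ + 26 = 0.
Eigenvalues λ = 1 ± 5i (complex conjugate pair).
For λ=1+5i: an eigenvector is (1,3) - i(0,1) = (1, 3 - i).
A real fundamental pair from Re and Im of e^((1+5i)t)v: X_1 = e^(t)(cos(5t)·(1,3) + sin(5t)·(0,1)), X_2 = e^(t)(sin(5t)·(1,3) - cos(5t)·(0,1)).
General solution: C_1X_1 + C_2X_2.

u(t) = C_1e^(t)cos(5t) + C_2e^(t)sin(5t), v(t) = C_1e^(t)sin(5t) + 3C_1e^(t)cos(5t) + 3C_2e^(t)sin(5t) - C_2e^(t)cos(5t)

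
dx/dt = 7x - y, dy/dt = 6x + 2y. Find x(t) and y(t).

x(t) = -C_1e^(4t) - C_2e^(5t), y(t) = -3C_1e^(4t) - 2C_2e^(5t)

Coefficient matrix A = [[7, -1], [6, 2]].
Characteristic polynomial det(A - λI) = λ^2 - 9λ + 20 = 0.
Eigenvalues λ = 4, 5.
For λ=4: (A-λI) row 1 is [3, -1], so an eigenvector is (-1, -3).
For λ=5: (A-λI) row 1 is [2, -1], so an eigenvector is (-1, -2).
General solution: C_1e^(4t)(-1,-3) + C_2e^(5t)(-1,-2).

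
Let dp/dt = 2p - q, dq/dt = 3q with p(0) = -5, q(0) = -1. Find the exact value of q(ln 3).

A = [[2,-1],[0,3]]; eigenvalues λ = 3, 2.
Eigenvectors: (1,-1) for λ=3, (-1,0) for λ=2.
From the initial condition, c_1 = 1, c_2 = 6.
q(ln 3) = (1)(3^3)(-1) + (6)(3^2)(0) = -27.

-27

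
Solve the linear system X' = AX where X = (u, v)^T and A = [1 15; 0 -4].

u(t) = -3c_1e^(-4t) - c_2e^(t), v(t) = c_1e^(-4t)

Coefficient matrix A = [[1, 15], [0, -4]].
Characteristic polynomial det(A - λI) = λ^2 + 3λ - 4 = 0.
Eigenvalues λ = -4, 1.
For λ=-4: (A-λI) row 1 is [5, 15], so an eigenvector is (-3, 1).
For λ=1: (A-λI) row 1 is [0, 15], so an eigenvector is (-1, 0).
General solution: c_1e^(-4t)(-3,1) + c_2e^(t)(-1,0).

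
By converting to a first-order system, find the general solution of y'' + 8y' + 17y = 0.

y(t) = K_1e^(-4t)cos(t) + K_2e^(-4t)sin(t)

Let x_1 = y, x_2 = y'. Then x_1' = x_2 and x_2' = -17x_1 - 8x_2.
A = [[0,1],[-17,-8]]; det(A-λI) = λ^2 + 8λ + 17.
Eigenvalues λ = -4 ± i.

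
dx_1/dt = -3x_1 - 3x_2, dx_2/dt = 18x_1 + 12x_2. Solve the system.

Coefficient matrix A = [[-3, -3], [18, 12]].
Characteristic polynomial det(A - λI) = λ^2 - 9λ + 18 = 0.
Eigenvalues λ = 6, 3.
For λ=6: (A-λI) row 1 is [-9, -3], so an eigenvector is (-1, 3).
For λ=3: (A-λI) row 1 is [-6, -3], so an eigenvector is (-1, 2).
General solution: c_1e^(6t)(-1,3) + c_2e^(3t)(-1,2).

x_1(t) = -c_1e^(6t) - c_2e^(3t), x_2(t) = 3c_1e^(6t) + 2c_2e^(3t)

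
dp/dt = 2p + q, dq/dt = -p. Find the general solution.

Coefficient matrix A = [[2, 1], [-1, 0]].
Characteristic polynomial det(A - λI) = λ^2 - 2λ + 1 = 0.
Single eigenvalue λ = 1 with algebraic multiplicity 2.
Eigenvector v = (-1,1); generalized eigenvector w with (A-λI)w=v is (1,-2).
General solution: e^(t)[C_1·v + C_2·(t·v + w)].

p(t) = -C_1e^(t) - C_2te^(t) + C_2e^(t), q(t) = C_1e^(t) + C_2te^(t) - 2C_2e^(t)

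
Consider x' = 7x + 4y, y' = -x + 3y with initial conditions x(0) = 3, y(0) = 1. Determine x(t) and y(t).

Coefficient matrix A = [[7, 4], [-1, 3]].
Characteristic polynomial det(A - λI) = λ^2 - 10λ + 25 = 0.
Single eigenvalue λ = 5 with algebraic multiplicity 2.
Eigenvector v = (-2,1); generalized eigenvector w with (A-λI)w=v is (-1,0).
General solution: e^(5t)[K_1·v + K_2·(t·v + w)].
Applying x(0)=3, y(0)=1 gives K_1=1, K_2=-5.

x(t) = 10te^(5t) + 3e^(5t), y(t) = -5te^(5t) + e^(5t)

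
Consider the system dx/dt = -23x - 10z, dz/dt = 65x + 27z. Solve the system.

Coefficient matrix A = [[-23, -10], [65, 27]].
Characteristic polynomial det(A - λI) = λ^2 - 4λ + 29 = 0.
Eigenvalues λ = 2 ± 5i (complex conjugate pair).
For λ=2+5i: an eigenvector is (1,-3) - i(1,-2) = (1 - i, -3 + 2i).
A real fundamental pair from Re and Im of e^((2+5i)t)v: X_1 = e^(2t)(cos(5t)·(1,-3) + sin(5t)·(1,-2)), X_2 = e^(2t)(sin(5t)·(1,-3) - cos(5t)·(1,-2)).
General solution: K_1X_1 + K_2X_2.

x(t) = K_1e^(2t)sin(5t) + K_1e^(2t)cos(5t) + K_2e^(2t)sin(5t) - K_2e^(2t)cos(5t), z(t) = -2K_1e^(2t)sin(5t) - 3K_1e^(2t)cos(5t) - 3K_2e^(2t)sin(5t) + 2K_2e^(2t)cos(5t)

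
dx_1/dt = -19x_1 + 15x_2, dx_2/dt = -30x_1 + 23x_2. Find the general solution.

x_1(t) = -K_1e^(2t)sin(3t) - 2K_1e^(2t)cos(3t) - 2K_2e^(2t)sin(3t) + K_2e^(2t)cos(3t), x_2(t) = -K_1e^(2t)sin(3t) - 3K_1e^(2t)cos(3t) - 3K_2e^(2t)sin(3t) + K_2e^(2t)cos(3t)

Coefficient matrix A = [[-19, 15], [-30, 23]].
Characteristic polynomial det(A - λI) = λ^2 - 4λ + 13 = 0.
Eigenvalues λ = 2 ± 3i (complex conjugate pair).
For λ=2+3i: an eigenvector is (-2,-3) - i(-1,-1) = (-2 + i, -3 + i).
A real fundamental pair from Re and Im of e^((2+3i)t)v: X_1 = e^(2t)(cos(3t)·(-2,-3) + sin(3t)·(-1,-1)), X_2 = e^(2t)(sin(3t)·(-2,-3) - cos(3t)·(-1,-1)).
General solution: K_1X_1 + K_2X_2.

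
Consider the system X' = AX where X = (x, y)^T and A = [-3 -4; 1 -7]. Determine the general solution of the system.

x(t) = -2c_1e^(-5t) - 2c_2te^(-5t) + c_2e^(-5t), y(t) = -c_1e^(-5t) - c_2te^(-5t) + c_2e^(-5t)

Coefficient matrix A = [[-3, -4], [1, -7]].
Characteristic polynomial det(A - λI) = λ^2 + 10λ + 25 = 0.
Single eigenvalue λ = -5 with algebraic multiplicity 2.
Eigenvector v = (-2,-1); generalized eigenvector w with (A-λI)w=v is (1,1).
General solution: e^(-5t)[c_1·v + c_2·(t·v + w)].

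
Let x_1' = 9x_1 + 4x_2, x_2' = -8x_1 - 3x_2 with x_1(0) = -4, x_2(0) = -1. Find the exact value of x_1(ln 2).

A = [[9,4],[-8,-3]]; eigenvalues λ = 5, 1.
Eigenvectors: (1,-1) for λ=5, (-1,2) for λ=1.
From the initial condition, c_1 = -9, c_2 = -5.
x_1(ln 2) = (-9)(2^5)(1) + (-5)(2^1)(-1) = -278.

-278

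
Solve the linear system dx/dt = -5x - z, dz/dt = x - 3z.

Coefficient matrix A = [[-5, -1], [1, -3]].
Characteristic polynomial det(A - λI) = λ^2 + 8λ + 16 = 0.
Single eigenvalue λ = -4 with algebraic multiplicity 2.
Eigenvector v = (1,-1); generalized eigenvector w with (A-λI)w=v is (-3,2).
General solution: e^(-4t)[K_1·v + K_2·(t·v + w)].

x(t) = K_1e^(-4t) + K_2te^(-4t) - 3K_2e^(-4t), z(t) = -K_1e^(-4t) - K_2te^(-4t) + 2K_2e^(-4t)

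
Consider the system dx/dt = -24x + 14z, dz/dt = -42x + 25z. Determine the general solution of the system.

Coefficient matrix A = [[-24, 14], [-42, 25]].
Characteristic polynomial det(A - λI) = λ^2 - λ - 12 = 0.
Eigenvalues λ = 4, -3.
For λ=4: (A-λI) row 1 is [-28, 14], so an eigenvector is (-1, -2).
For λ=-3: (A-λI) row 1 is [-21, 14], so an eigenvector is (-2, -3).
General solution: K_1e^(4t)(-1,-2) + K_2e^(-3t)(-2,-3).

x(t) = -K_1e^(4t) - 2K_2e^(-3t), z(t) = -2K_1e^(4t) - 3K_2e^(-3t)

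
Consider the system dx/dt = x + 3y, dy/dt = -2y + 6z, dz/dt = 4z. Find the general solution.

x(t) = -C_1e^(-2t) + C_2e^(t) + C_3e^(4t), y(t) = C_1e^(-2t) + C_3e^(4t), z(t) = C_3e^(4t)

Coefficient matrix A = [[1, 3, 0], [0, -2, 6], [0, 0, 4]].
det(A - λI) = 0 gives eigenvalues λ = -2, 1, 4.
For λ=-2: eigenvector (-1,1,0).
For λ=1: eigenvector (1,0,0).
For λ=4: eigenvector (1,1,1).
General solution: C_1e^(-2t)(-1,1,0) + C_2e^(t)(1,0,0) + C_3e^(4t)(1,1,1).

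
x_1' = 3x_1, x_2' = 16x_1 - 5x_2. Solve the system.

x_1(t) = c_1e^(3t), x_2(t) = 2c_1e^(3t) + c_2e^(-5t)

Coefficient matrix A = [[3, 0], [16, -5]].
Characteristic polynomial det(A - λI) = λ^2 + 2λ - 15 = 0.
Eigenvalues λ = 3, -5.
For λ=3: (A-λI) row 2 is [16, -8], so an eigenvector is (1, 2).
For λ=-5: (A-λI) row 1 is [8, 0], so an eigenvector is (0, 1).
General solution: c_1e^(3t)(1,2) + c_2e^(-5t)(0,1).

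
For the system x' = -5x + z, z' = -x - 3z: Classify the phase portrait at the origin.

A = [[-5,1],[-1,-3]]; det(A-λI) = λ^2 + 8λ + 16.
repeated λ = -4 with a single eigenvector.

stable improper node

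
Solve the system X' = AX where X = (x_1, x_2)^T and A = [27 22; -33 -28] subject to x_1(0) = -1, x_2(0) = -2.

Coefficient matrix A = [[27, 22], [-33, -28]].
Characteristic polynomial det(A - λI) = λ^2 + λ - 30 = 0.
Eigenvalues λ = 5, -6.
For λ=5: (A-λI) row 1 is [22, 22], so an eigenvector is (-1, 1).
For λ=-6: (A-λI) row 1 is [33, 22], so an eigenvector is (2, -3).
General solution: c_1e^(5t)(-1,1) + c_2e^(-6t)(2,-3).
Applying x_1(0)=-1, x_2(0)=-2 gives c_1=7, c_2=3.

x_1(t) = -7e^(5t) + 6e^(-6t), x_2(t) = 7e^(5t) - 9e^(-6t)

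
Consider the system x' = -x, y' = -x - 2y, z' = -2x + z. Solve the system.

Coefficient matrix A = [[-1, 0, 0], [-1, -2, 0], [-2, 0, 1]].
det(A - λI) = 0 gives eigenvalues λ = 1, -2, -1.
For λ=1: eigenvector (0,0,1).
For λ=-2: eigenvector (0,1,0).
For λ=-1: eigenvector (1,-1,1).
General solution: K_1e^(t)(0,0,1) + K_2e^(-2t)(0,1,0) + K_3e^(-t)(1,-1,1).

x(t) = K_3e^(-t), y(t) = K_2e^(-2t) - K_3e^(-t), z(t) = K_1e^(t) + K_3e^(-t)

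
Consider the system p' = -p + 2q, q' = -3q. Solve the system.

Coefficient matrix A = [[-1, 2], [0, -3]].
Characteristic polynomial det(A - λI) = λ^2 + 4λ + 3 = 0.
Eigenvalues λ = -1, -3.
For λ=-1: (A-λI) row 1 is [0, 2], so an eigenvector is (-1, 0).
For λ=-3: (A-λI) row 1 is [2, 2], so an eigenvector is (-1, 1).
General solution: c_1e^(-t)(-1,0) + c_2e^(-3t)(-1,1).

p(t) = -c_1e^(-t) - c_2e^(-3t), q(t) = c_2e^(-3t)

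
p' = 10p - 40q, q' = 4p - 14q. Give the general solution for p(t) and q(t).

p(t) = -3c_1e^(-2t)sin(4t) - c_1e^(-2t)cos(4t) - c_2e^(-2t)sin(4t) + 3c_2e^(-2t)cos(4t), q(t) = -c_1e^(-2t)sin(4t) + c_2e^(-2t)cos(4t)

Coefficient matrix A = [[10, -40], [4, -14]].
Characteristic polynomial det(A - λI) = λ^2 + 4λ + 20 = 0.
Eigenvalues λ = -2 ± 4i (complex conjugate pair).
For λ=-2+4i: an eigenvector is (-1,0) - i(-3,-1) = (-1 + 3i, 0 + i).
A real fundamental pair from Re and Im of e^((-2+4i)t)v: X_1 = e^(-2t)(cos(4t)·(-1,0) + sin(4t)·(-3,-1)), X_2 = e^(-2t)(sin(4t)·(-1,0) - cos(4t)·(-3,-1)).
General solution: c_1X_1 + c_2X_2.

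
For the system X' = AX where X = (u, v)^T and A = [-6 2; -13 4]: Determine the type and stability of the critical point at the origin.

stable spiral

A = [[-6,2],[-13,4]]; det(A-λI) = λ^2 + 2λ + 2.
λ = -1 ± i: negative real part.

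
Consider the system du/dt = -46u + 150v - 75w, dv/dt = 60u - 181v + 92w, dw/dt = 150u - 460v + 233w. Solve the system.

Coefficient matrix A = [[-46, 150, -75], [60, -181, 92], [150, -460, 233]].
det(A - λI) = 0 gives eigenvalues λ = 3, 4, -1.
For λ=3: eigenvector (0,1,2).
For λ=4: eigenvector (3,-4,-10).
For λ=-1: eigenvector (5,-6,-15).
General solution: K_1e^(3t)(0,1,2) + K_2e^(4t)(3,-4,-10) + K_3e^(-t)(5,-6,-15).

u(t) = 3K_2e^(4t) + 5K_3e^(-t), v(t) = K_1e^(3t) - 4K_2e^(4t) - 6K_3e^(-t), w(t) = 2K_1e^(3t) - 10K_2e^(4t) - 15K_3e^(-t)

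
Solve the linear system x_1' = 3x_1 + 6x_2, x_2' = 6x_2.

x_1(t) = -2K_1e^(6t) - K_2e^(3t), x_2(t) = -K_1e^(6t)

Coefficient matrix A = [[3, 6], [0, 6]].
Characteristic polynomial det(A - λI) = λ^2 - 9λ + 18 = 0.
Eigenvalues λ = 6, 3.
For λ=6: (A-λI) row 1 is [-3, 6], so an eigenvector is (-2, -1).
For λ=3: (A-λI) row 1 is [0, 6], so an eigenvector is (-1, 0).
General solution: K_1e^(6t)(-2,-1) + K_2e^(3t)(-1,0).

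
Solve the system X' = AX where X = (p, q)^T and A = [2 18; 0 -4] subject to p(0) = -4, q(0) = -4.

p(t) = -16e^(2t) + 12e^(-4t), q(t) = -4e^(-4t)

Coefficient matrix A = [[2, 18], [0, -4]].
Characteristic polynomial det(A - λI) = λ^2 + 2λ - 8 = 0.
Eigenvalues λ = 2, -4.
For λ=2: (A-λI) row 1 is [0, 18], so an eigenvector is (1, 0).
For λ=-4: (A-λI) row 1 is [6, 18], so an eigenvector is (3, -1).
General solution: c_1e^(2t)(1,0) + c_2e^(-4t)(3,-1).
Applying p(0)=-4, q(0)=-4 gives c_1=-16, c_2=4.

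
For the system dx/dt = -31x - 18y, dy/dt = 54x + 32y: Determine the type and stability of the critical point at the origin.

A = [[-31,-18],[54,32]]; det(A-λI) = λ^2 - λ - 20.
λ = 5, -4: opposite signs.

saddle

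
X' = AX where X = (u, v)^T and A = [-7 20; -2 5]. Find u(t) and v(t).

u(t) = -K_1e^(-t)sin(2t) - 3K_1e^(-t)cos(2t) - 3K_2e^(-t)sin(2t) + K_2e^(-t)cos(2t), v(t) = -K_1e^(-t)cos(2t) - K_2e^(-t)sin(2t)

Coefficient matrix A = [[-7, 20], [-2, 5]].
Characteristic polynomial det(A - λI) = λ^2 + 2λ + 5 = 0.
Eigenvalues λ = -1 ± 2i (complex conjugate pair).
For λ=-1+2i: an eigenvector is (-3,-1) - i(-1,0) = (-3 + i, -1).
A real fundamental pair from Re and Im of e^((-1+2i)t)v: X_1 = e^(-t)(cos(2t)·(-3,-1) + sin(2t)·(-1,0)), X_2 = e^(-t)(sin(2t)·(-3,-1) - cos(2t)·(-1,0)).
General solution: K_1X_1 + K_2X_2.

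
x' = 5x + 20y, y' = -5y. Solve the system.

Coefficient matrix A = [[5, 20], [0, -5]].
Characteristic polynomial det(A - λI) = λ^2 - 25 = 0.
Eigenvalues λ = 5, -5.
For λ=5: (A-λI) row 1 is [0, 20], so an eigenvector is (1, 0).
For λ=-5: (A-λI) row 1 is [10, 20], so an eigenvector is (-2, 1).
General solution: C_1e^(5t)(1,0) + C_2e^(-5t)(-2,1).

x(t) = C_1e^(5t) - 2C_2e^(-5t), y(t) = C_2e^(-5t)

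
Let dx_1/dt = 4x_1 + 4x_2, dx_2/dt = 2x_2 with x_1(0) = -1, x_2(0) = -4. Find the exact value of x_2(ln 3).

A = [[4,4],[0,2]]; eigenvalues λ = 2, 4.
Eigenvectors: (-2,1) for λ=2, (1,0) for λ=4.
From the initial condition, c_1 = -4, c_2 = -9.
x_2(ln 3) = (-4)(3^2)(1) + (-9)(3^4)(0) = -36.

-36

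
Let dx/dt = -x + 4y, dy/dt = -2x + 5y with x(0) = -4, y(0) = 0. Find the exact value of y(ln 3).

96

A = [[-1,4],[-2,5]]; eigenvalues λ = 1, 3.
Eigenvectors: (2,1) for λ=1, (-1,-1) for λ=3.
From the initial condition, c_1 = -4, c_2 = -4.
y(ln 3) = (-4)(3^1)(1) + (-4)(3^3)(-1) = 96.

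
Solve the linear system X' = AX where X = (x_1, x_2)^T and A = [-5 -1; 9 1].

x_1(t) = C_1e^(-2t) + C_2te^(-2t) - C_2e^(-2t), x_2(t) = -3C_1e^(-2t) - 3C_2te^(-2t) + 2C_2e^(-2t)

Coefficient matrix A = [[-5, -1], [9, 1]].
Characteristic polynomial det(A - λI) = λ^2 + 4λ + 4 = 0.
Single eigenvalue λ = -2 with algebraic multiplicity 2.
Eigenvector v = (1,-3); generalized eigenvector w with (A-λI)w=v is (-1,2).
General solution: e^(-2t)[C_1·v + C_2·(t·v + w)].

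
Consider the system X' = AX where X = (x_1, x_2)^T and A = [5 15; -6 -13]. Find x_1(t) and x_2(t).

x_1(t) = C_1e^(-4t)sin(3t) + 2C_1e^(-4t)cos(3t) + 2C_2e^(-4t)sin(3t) - C_2e^(-4t)cos(3t), x_2(t) = -C_1e^(-4t)sin(3t) - C_1e^(-4t)cos(3t) - C_2e^(-4t)sin(3t) + C_2e^(-4t)cos(3t)

Coefficient matrix A = [[5, 15], [-6, -13]].
Characteristic polynomial det(A - λI) = λ^2 + 8λ + 25 = 0.
Eigenvalues λ = -4 ± 3i (complex conjugate pair).
For λ=-4+3i: an eigenvector is (2,-1) - i(1,-1) = (2 - i, -1 + i).
A real fundamental pair from Re and Im of e^((-4+3i)t)v: X_1 = e^(-4t)(cos(3t)·(2,-1) + sin(3t)·(1,-1)), X_2 = e^(-4t)(sin(3t)·(2,-1) - cos(3t)·(1,-1)).
General solution: C_1X_1 + C_2X_2.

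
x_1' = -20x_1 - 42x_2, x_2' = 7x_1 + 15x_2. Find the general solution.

x_1(t) = -2C_1e^(t) - 3C_2e^(-6t), x_2(t) = C_1e^(t) + C_2e^(-6t)

Coefficient matrix A = [[-20, -42], [7, 15]].
Characteristic polynomial det(A - λI) = λ^2 + 5λ - 6 = 0.
Eigenvalues λ = 1, -6.
For λ=1: (A-λI) row 1 is [-21, -42], so an eigenvector is (-2, 1).
For λ=-6: (A-λI) row 1 is [-14, -42], so an eigenvector is (-3, 1).
General solution: C_1e^(t)(-2,1) + C_2e^(-6t)(-3,1).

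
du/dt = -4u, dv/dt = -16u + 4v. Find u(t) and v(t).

u(t) = c_2e^(-4t), v(t) = -c_1e^(4t) + 2c_2e^(-4t)

Coefficient matrix A = [[-4, 0], [-16, 4]].
Characteristic polynomial det(A - λI) = λ^2 - 16 = 0.
Eigenvalues λ = 4, -4.
For λ=4: (A-λI) row 1 is [-8, 0], so an eigenvector is (0, -1).
For λ=-4: (A-λI) row 2 is [-16, 8], so an eigenvector is (1, 2).
General solution: c_1e^(4t)(0,-1) + c_2e^(-4t)(1,2).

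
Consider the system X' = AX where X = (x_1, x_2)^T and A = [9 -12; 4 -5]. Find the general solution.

x_1(t) = -3c_1e^(t) - 2c_2e^(3t), x_2(t) = -2c_1e^(t) - c_2e^(3t)

Coefficient matrix A = [[9, -12], [4, -5]].
Characteristic polynomial det(A - λI) = λ^2 - 4λ + 3 = 0.
Eigenvalues λ = 1, 3.
For λ=1: (A-λI) row 1 is [8, -12], so an eigenvector is (-3, -2).
For λ=3: (A-λI) row 1 is [6, -12], so an eigenvector is (-2, -1).
General solution: c_1e^(t)(-3,-2) + c_2e^(3t)(-2,-1).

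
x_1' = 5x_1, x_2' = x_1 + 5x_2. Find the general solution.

x_1(t) = C_2e^(5t), x_2(t) = C_1e^(5t) + C_2te^(5t) + 3C_2e^(5t)

Coefficient matrix A = [[5, 0], [1, 5]].
Characteristic polynomial det(A - λI) = λ^2 - 10λ + 25 = 0.
Single eigenvalue λ = 5 with algebraic multiplicity 2.
Eigenvector v = (0,1); generalized eigenvector w with (A-λI)w=v is (1,3).
General solution: e^(5t)[C_1·v + C_2·(t·v + w)].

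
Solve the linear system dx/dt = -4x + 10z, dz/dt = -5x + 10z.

Coefficient matrix A = [[-4, 10], [-5, 10]].
Characteristic polynomial det(A - λI) = λ^2 - 6λ + 10 = 0.
Eigenvalues λ = 3 ± i (complex conjugate pair).
For λ=3+i: an eigenvector is (-3,-2) - i(1,1) = (-3 - i, -2 - i).
A real fundamental pair from Re and Im of e^((3+i)t)v: X_1 = e^(3t)(cos(t)·(-3,-2) + sin(t)·(1,1)), X_2 = e^(3t)(sin(t)·(-3,-2) - cos(t)·(1,1)).
General solution: K_1X_1 + K_2X_2.

x(t) = K_1e^(3t)sin(t) - 3K_1e^(3t)cos(t) - 3K_2e^(3t)sin(t) - K_2e^(3t)cos(t), z(t) = K_1e^(3t)sin(t) - 2K_1e^(3t)cos(t) - 2K_2e^(3t)sin(t) - K_2e^(3t)cos(t)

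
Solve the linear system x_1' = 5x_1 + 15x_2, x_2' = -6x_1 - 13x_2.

Coefficient matrix A = [[5, 15], [-6, -13]].
Characteristic polynomial det(A - λI) = λ^2 + 8λ + 25 = 0.
Eigenvalues λ = -4 ± 3i (complex conjugate pair).
For λ=-4+3i: an eigenvector is (-1,1) - i(2,-1) = (-1 - 2i, 1 + i).
A real fundamental pair from Re and Im of e^((-4+3i)t)v: X_1 = e^(-4t)(cos(3t)·(-1,1) + sin(3t)·(2,-1)), X_2 = e^(-4t)(sin(3t)·(-1,1) - cos(3t)·(2,-1)).
General solution: C_1X_1 + C_2X_2.

x_1(t) = 2C_1e^(-4t)sin(3t) - C_1e^(-4t)cos(3t) - C_2e^(-4t)sin(3t) - 2C_2e^(-4t)cos(3t), x_2(t) = -C_1e^(-4t)sin(3t) + C_1e^(-4t)cos(3t) + C_2e^(-4t)sin(3t) + C_2e^(-4t)cos(3t)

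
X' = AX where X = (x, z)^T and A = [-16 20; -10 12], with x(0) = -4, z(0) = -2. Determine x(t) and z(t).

x(t) = 8e^(-2t)sin(2t) - 4e^(-2t)cos(2t), z(t) = 6e^(-2t)sin(2t) - 2e^(-2t)cos(2t)

Coefficient matrix A = [[-16, 20], [-10, 12]].
Characteristic polynomial det(A - λI) = λ^2 + 4λ + 8 = 0.
Eigenvalues λ = -2 ± 2i (complex conjugate pair).
For λ=-2+2i: an eigenvector is (3,2) - i(-1,-1) = (3 + i, 2 + i).
A real fundamental pair from Re and Im of e^((-2+2i)t)v: X_1 = e^(-2t)(cos(2t)·(3,2) + sin(2t)·(-1,-1)), X_2 = e^(-2t)(sin(2t)·(3,2) - cos(2t)·(-1,-1)).
General solution: C_1X_1 + C_2X_2.
Applying x(0)=-4, z(0)=-2 gives C_1=-2, C_2=2.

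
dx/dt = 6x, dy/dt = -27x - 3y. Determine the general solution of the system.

x(t) = -c_2e^(6t), y(t) = c_1e^(-3t) + 3c_2e^(6t)

Coefficient matrix A = [[6, 0], [-27, -3]].
Characteristic polynomial det(A - λI) = λ^2 - 3λ - 18 = 0.
Eigenvalues λ = -3, 6.
For λ=-3: (A-λI) row 1 is [9, 0], so an eigenvector is (0, 1).
For λ=6: (A-λI) row 2 is [-27, -9], so an eigenvector is (-1, 3).
General solution: c_1e^(-3t)(0,1) + c_2e^(6t)(-1,3).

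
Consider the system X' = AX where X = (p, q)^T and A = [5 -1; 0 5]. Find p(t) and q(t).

p(t) = -C_1e^(5t) - C_2te^(5t) - 2C_2e^(5t), q(t) = C_2e^(5t)

Coefficient matrix A = [[5, -1], [0, 5]].
Characteristic polynomial det(A - λI) = λ^2 - 10λ + 25 = 0.
Single eigenvalue λ = 5 with algebraic multiplicity 2.
Eigenvector v = (-1,0); generalized eigenvector w with (A-λI)w=v is (-2,1).
General solution: e^(5t)[C_1·v + C_2·(t·v + w)].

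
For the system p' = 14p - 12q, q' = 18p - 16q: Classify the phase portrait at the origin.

A = [[14,-12],[18,-16]]; det(A-λI) = λ^2 + 2λ - 8.
λ = 2, -4: opposite signs.

saddle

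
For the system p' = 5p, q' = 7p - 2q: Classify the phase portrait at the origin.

A = [[5,0],[7,-2]]; det(A-λI) = λ^2 - 3λ - 10.
λ = -2, 5: opposite signs.

saddle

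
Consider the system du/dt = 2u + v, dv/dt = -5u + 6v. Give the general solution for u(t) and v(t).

u(t) = C_1e^(4t)cos(t) + C_2e^(4t)sin(t), v(t) = -C_1e^(4t)sin(t) + 2C_1e^(4t)cos(t) + 2C_2e^(4t)sin(t) + C_2e^(4t)cos(t)

Coefficient matrix A = [[2, 1], [-5, 6]].
Characteristic polynomial det(A - λI) = λ^2 - 8λ + 17 = 0.
Eigenvalues λ = 4 ± i (complex conjugate pair).
For λ=4+i: an eigenvector is (1,2) - i(0,-1) = (1, 2 + i).
A real fundamental pair from Re and Im of e^((4+i)t)v: X_1 = e^(4t)(cos(t)·(1,2) + sin(t)·(0,-1)), X_2 = e^(4t)(sin(t)·(1,2) - cos(t)·(0,-1)).
General solution: C_1X_1 + C_2X_2.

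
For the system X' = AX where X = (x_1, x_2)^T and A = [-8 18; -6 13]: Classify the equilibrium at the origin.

A = [[-8,18],[-6,13]]; det(A-λI) = λ^2 - 5λ + 4.
λ = 4, 1: both positive.

unstable node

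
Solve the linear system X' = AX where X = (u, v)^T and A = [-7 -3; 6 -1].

Coefficient matrix A = [[-7, -3], [6, -1]].
Characteristic polynomial det(A - λI) = λ^2 + 8λ + 25 = 0.
Eigenvalues λ = -4 ± 3i (complex conjugate pair).
For λ=-4+3i: an eigenvector is (1,-1) - i(0,1) = (1, -1 - i).
A real fundamental pair from Re and Im of e^((-4+3i)t)v: X_1 = e^(-4t)(cos(3t)·(1,-1) + sin(3t)·(0,1)), X_2 = e^(-4t)(sin(3t)·(1,-1) - cos(3t)·(0,1)).
General solution: c_1X_1 + c_2X_2.

u(t) = c_1e^(-4t)cos(3t) + c_2e^(-4t)sin(3t), v(t) = c_1e^(-4t)sin(3t) - c_1e^(-4t)cos(3t) - c_2e^(-4t)sin(3t) - c_2e^(-4t)cos(3t)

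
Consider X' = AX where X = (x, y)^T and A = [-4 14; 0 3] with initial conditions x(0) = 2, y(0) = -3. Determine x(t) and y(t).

Coefficient matrix A = [[-4, 14], [0, 3]].
Characteristic polynomial det(A - λI) = λ^2 + λ - 12 = 0.
Eigenvalues λ = -4, 3.
For λ=-4: (A-λI) row 1 is [0, 14], so an eigenvector is (-1, 0).
For λ=3: (A-λI) row 1 is [-7, 14], so an eigenvector is (-2, -1).
General solution: K_1e^(-4t)(-1,0) + K_2e^(3t)(-2,-1).
Applying x(0)=2, y(0)=-3 gives K_1=-8, K_2=3.

x(t) = -6e^(3t) + 8e^(-4t), y(t) = -3e^(3t)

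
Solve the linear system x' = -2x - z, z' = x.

x(t) = -c_1e^(-t) - c_2te^(-t) - 2c_2e^(-t), z(t) = c_1e^(-t) + c_2te^(-t) + 3c_2e^(-t)

Coefficient matrix A = [[-2, -1], [1, 0]].
Characteristic polynomial det(A - λI) = λ^2 + 2λ + 1 = 0.
Single eigenvalue λ = -1 with algebraic multiplicity 2.
Eigenvector v = (-1,1); generalized eigenvector w with (A-λI)w=v is (-2,3).
General solution: e^(-t)[c_1·v + c_2·(t·v + w)].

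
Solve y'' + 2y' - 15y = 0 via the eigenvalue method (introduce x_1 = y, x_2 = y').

y(t) = K_1e^(3t) + K_2e^(-5t)

Let x_1 = y, x_2 = y'. Then x_1' = x_2 and x_2' = 15x_1 - 2x_2.
A = [[0,1],[15,-2]]; det(A-λI) = λ^2 + 2λ - 15.
Eigenvalues λ = 3, -5 with eigenvectors (1,3), (1,-5).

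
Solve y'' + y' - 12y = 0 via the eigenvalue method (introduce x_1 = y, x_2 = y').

Let x_1 = y, x_2 = y'. Then x_1' = x_2 and x_2' = 12x_1 - x_2.
A = [[0,1],[12,-1]]; det(A-λI) = λ^2 + λ - 12.
Eigenvalues λ = -4, 3 with eigenvectors (1,-4), (1,3).

y(t) = c_1e^(-4t) + c_2e^(3t)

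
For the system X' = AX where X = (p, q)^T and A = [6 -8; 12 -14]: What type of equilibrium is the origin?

stable node

A = [[6,-8],[12,-14]]; det(A-λI) = λ^2 + 8λ + 12.
λ = -2, -6: both negative.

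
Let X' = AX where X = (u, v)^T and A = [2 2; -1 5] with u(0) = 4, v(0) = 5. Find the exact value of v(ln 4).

1472

A = [[2,2],[-1,5]]; eigenvalues λ = 3, 4.
Eigenvectors: (2,1) for λ=3, (-1,-1) for λ=4.
From the initial condition, c_1 = -1, c_2 = -6.
v(ln 4) = (-1)(4^3)(1) + (-6)(4^4)(-1) = 1472.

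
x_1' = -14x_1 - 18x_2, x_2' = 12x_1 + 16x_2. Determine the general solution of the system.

Coefficient matrix A = [[-14, -18], [12, 16]].
Characteristic polynomial det(A - λI) = λ^2 - 2λ - 8 = 0.
Eigenvalues λ = -2, 4.
For λ=-2: (A-λI) row 1 is [-12, -18], so an eigenvector is (3, -2).
For λ=4: (A-λI) row 1 is [-18, -18], so an eigenvector is (1, -1).
General solution: c_1e^(-2t)(3,-2) + c_2e^(4t)(1,-1).

x_1(t) = 3c_1e^(-2t) + c_2e^(4t), x_2(t) = -2c_1e^(-2t) - c_2e^(4t)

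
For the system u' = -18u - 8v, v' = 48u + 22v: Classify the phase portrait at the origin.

saddle

A = [[-18,-8],[48,22]]; det(A-λI) = λ^2 - 4λ - 12.
λ = -2, 6: opposite signs.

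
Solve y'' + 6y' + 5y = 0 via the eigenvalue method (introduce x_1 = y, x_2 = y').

y(t) = C_1e^(-5t) + C_2e^(-t)

Let x_1 = y, x_2 = y'. Then x_1' = x_2 and x_2' = -5x_1 - 6x_2.
A = [[0,1],[-5,-6]]; det(A-λI) = λ^2 + 6λ + 5.
Eigenvalues λ = -5, -1 with eigenvectors (1,-5), (1,-1).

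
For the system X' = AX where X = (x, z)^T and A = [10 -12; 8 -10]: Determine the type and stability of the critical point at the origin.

saddle

A = [[10,-12],[8,-10]]; det(A-λI) = λ^2 - 4.
λ = 2, -2: opposite signs.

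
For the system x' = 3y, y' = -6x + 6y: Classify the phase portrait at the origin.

A = [[0,3],[-6,6]]; det(A-λI) = λ^2 - 6λ + 18.
λ = 3 ± 3i: positive real part.

unstable spiral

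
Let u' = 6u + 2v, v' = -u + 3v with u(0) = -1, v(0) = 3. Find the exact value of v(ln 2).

16

A = [[6,2],[-1,3]]; eigenvalues λ = 5, 4.
Eigenvectors: (-2,1) for λ=5, (-1,1) for λ=4.
From the initial condition, c_1 = -2, c_2 = 5.
v(ln 2) = (-2)(2^5)(1) + (5)(2^4)(1) = 16.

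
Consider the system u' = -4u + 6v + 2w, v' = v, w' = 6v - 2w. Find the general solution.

Coefficient matrix A = [[-4, 6, 2], [0, 1, 0], [0, 6, -2]].
det(A - λI) = 0 gives eigenvalues λ = -2, 1, -4.
For λ=-2: eigenvector (1,0,1).
For λ=1: eigenvector (2,1,2).
For λ=-4: eigenvector (1,0,0).
General solution: c_1e^(-2t)(1,0,1) + c_2e^(t)(2,1,2) + c_3e^(-4t)(1,0,0).

u(t) = c_1e^(-2t) + 2c_2e^(t) + c_3e^(-4t), v(t) = c_2e^(t), w(t) = c_1e^(-2t) + 2c_2e^(t)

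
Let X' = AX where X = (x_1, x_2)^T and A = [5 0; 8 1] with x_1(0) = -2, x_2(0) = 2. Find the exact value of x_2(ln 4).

A = [[5,0],[8,1]]; eigenvalues λ = 1, 5.
Eigenvectors: (0,1) for λ=1, (-1,-2) for λ=5.
From the initial condition, c_1 = 6, c_2 = 2.
x_2(ln 4) = (6)(4^1)(1) + (2)(4^5)(-2) = -4072.

-4072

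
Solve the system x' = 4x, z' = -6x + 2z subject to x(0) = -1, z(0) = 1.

Coefficient matrix A = [[4, 0], [-6, 2]].
Characteristic polynomial det(A - λI) = λ^2 - 6λ + 8 = 0.
Eigenvalues λ = 2, 4.
For λ=2: (A-λI) row 1 is [2, 0], so an eigenvector is (0, 1).
For λ=4: (A-λI) row 2 is [-6, -2], so an eigenvector is (-1, 3).
General solution: K_1e^(2t)(0,1) + K_2e^(4t)(-1,3).
Applying x(0)=-1, z(0)=1 gives K_1=-2, K_2=1.

x(t) = -e^(4t), z(t) = 3e^(4t) - 2e^(2t)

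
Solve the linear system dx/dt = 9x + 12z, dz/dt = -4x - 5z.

x(t) = -2C_1e^(3t) - 3C_2e^(t), z(t) = C_1e^(3t) + 2C_2e^(t)

Coefficient matrix A = [[9, 12], [-4, -5]].
Characteristic polynomial det(A - λI) = λ^2 - 4λ + 3 = 0.
Eigenvalues λ = 3, 1.
For λ=3: (A-λI) row 1 is [6, 12], so an eigenvector is (-2, 1).
For λ=1: (A-λI) row 1 is [8, 12], so an eigenvector is (-3, 2).
General solution: C_1e^(3t)(-2,1) + C_2e^(t)(-3,2).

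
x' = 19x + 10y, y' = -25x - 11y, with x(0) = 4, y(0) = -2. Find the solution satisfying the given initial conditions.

x(t) = 8e^(4t)sin(5t) + 4e^(4t)cos(5t), y(t) = -14e^(4t)sin(5t) - 2e^(4t)cos(5t)

Coefficient matrix A = [[19, 10], [-25, -11]].
Characteristic polynomial det(A - λI) = λ^2 - 8λ + 41 = 0.
Eigenvalues λ = 4 ± 5i (complex conjugate pair).
For λ=4+5i: an eigenvector is (1,-1) - i(1,-2) = (1 - i, -1 + 2i).
A real fundamental pair from Re and Im of e^((4+5i)t)v: X_1 = e^(4t)(cos(5t)·(1,-1) + sin(5t)·(1,-2)), X_2 = e^(4t)(sin(5t)·(1,-1) - cos(5t)·(1,-2)).
General solution: C_1X_1 + C_2X_2.
Applying x(0)=4, y(0)=-2 gives C_1=6, C_2=2.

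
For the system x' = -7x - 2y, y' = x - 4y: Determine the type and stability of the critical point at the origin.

stable node

A = [[-7,-2],[1,-4]]; det(A-λI) = λ^2 + 11λ + 30.
λ = -5, -6: both negative.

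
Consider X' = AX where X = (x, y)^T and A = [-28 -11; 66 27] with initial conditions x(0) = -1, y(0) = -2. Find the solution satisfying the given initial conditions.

x(t) = 4e^(5t) - 5e^(-6t), y(t) = -12e^(5t) + 10e^(-6t)

Coefficient matrix A = [[-28, -11], [66, 27]].
Characteristic polynomial det(A - λI) = λ^2 + λ - 30 = 0.
Eigenvalues λ = 5, -6.
For λ=5: (A-λI) row 1 is [-33, -11], so an eigenvector is (-1, 3).
For λ=-6: (A-λI) row 1 is [-22, -11], so an eigenvector is (1, -2).
General solution: c_1e^(5t)(-1,3) + c_2e^(-6t)(1,-2).
Applying x(0)=-1, y(0)=-2 gives c_1=-4, c_2=-5.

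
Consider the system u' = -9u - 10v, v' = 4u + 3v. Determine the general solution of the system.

u(t) = C_1e^(-3t)sin(2t) - 2C_1e^(-3t)cos(2t) - 2C_2e^(-3t)sin(2t) - C_2e^(-3t)cos(2t), v(t) = -C_1e^(-3t)sin(2t) + C_1e^(-3t)cos(2t) + C_2e^(-3t)sin(2t) + C_2e^(-3t)cos(2t)

Coefficient matrix A = [[-9, -10], [4, 3]].
Characteristic polynomial det(A - λI) = λ^2 + 6λ + 13 = 0.
Eigenvalues λ = -3 ± 2i (complex conjugate pair).
For λ=-3+2i: an eigenvector is (-2,1) - i(1,-1) = (-2 - i, 1 + i).
A real fundamental pair from Re and Im of e^((-3+2i)t)v: X_1 = e^(-3t)(cos(2t)·(-2,1) + sin(2t)·(1,-1)), X_2 = e^(-3t)(sin(2t)·(-2,1) - cos(2t)·(1,-1)).
General solution: C_1X_1 + C_2X_2.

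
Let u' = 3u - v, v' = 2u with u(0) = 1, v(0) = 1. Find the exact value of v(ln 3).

A = [[3,-1],[2,0]]; eigenvalues λ = 2, 1.
Eigenvectors: (1,1) for λ=2, (1,2) for λ=1.
From the initial condition, c_1 = 1, c_2 = 0.
v(ln 3) = (1)(3^2)(1) + (0)(3^1)(2) = 9.

9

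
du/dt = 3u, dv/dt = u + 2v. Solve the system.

Coefficient matrix A = [[3, 0], [1, 2]].
Characteristic polynomial det(A - λI) = λ^2 - 5λ + 6 = 0.
Eigenvalues λ = 3, 2.
For λ=3: (A-λI) row 2 is [1, -1], so an eigenvector is (1, 1).
For λ=2: (A-λI) row 1 is [1, 0], so an eigenvector is (0, -1).
General solution: c_1e^(3t)(1,1) + c_2e^(2t)(0,-1).

u(t) = c_1e^(3t), v(t) = c_1e^(3t) - c_2e^(2t)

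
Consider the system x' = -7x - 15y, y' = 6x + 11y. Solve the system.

Coefficient matrix A = [[-7, -15], [6, 11]].
Characteristic polynomial det(A - λI) = λ^2 - 4λ + 13 = 0.
Eigenvalues λ = 2 ± 3i (complex conjugate pair).
For λ=2+3i: an eigenvector is (-1,1) - i(-2,1) = (-1 + 2i, 1 - i).
A real fundamental pair from Re and Im of e^((2+3i)t)v: X_1 = e^(2t)(cos(3t)·(-1,1) + sin(3t)·(-2,1)), X_2 = e^(2t)(sin(3t)·(-1,1) - cos(3t)·(-2,1)).
General solution: c_1X_1 + c_2X_2.

x(t) = -2c_1e^(2t)sin(3t) - c_1e^(2t)cos(3t) - c_2e^(2t)sin(3t) + 2c_2e^(2t)cos(3t), y(t) = c_1e^(2t)sin(3t) + c_1e^(2t)cos(3t) + c_2e^(2t)sin(3t) - c_2e^(2t)cos(3t)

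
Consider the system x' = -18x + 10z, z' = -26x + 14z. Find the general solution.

x(t) = 2C_1e^(-2t)sin(2t) + C_1e^(-2t)cos(2t) + C_2e^(-2t)sin(2t) - 2C_2e^(-2t)cos(2t), z(t) = 3C_1e^(-2t)sin(2t) + 2C_1e^(-2t)cos(2t) + 2C_2e^(-2t)sin(2t) - 3C_2e^(-2t)cos(2t)

Coefficient matrix A = [[-18, 10], [-26, 14]].
Characteristic polynomial det(A - λI) = λ^2 + 4λ + 8 = 0.
Eigenvalues λ = -2 ± 2i (complex conjugate pair).
For λ=-2+2i: an eigenvector is (1,2) - i(2,3) = (1 - 2i, 2 - 3i).
A real fundamental pair from Re and Im of e^((-2+2i)t)v: X_1 = e^(-2t)(cos(2t)·(1,2) + sin(2t)·(2,3)), X_2 = e^(-2t)(sin(2t)·(1,2) - cos(2t)·(2,3)).
General solution: C_1X_1 + C_2X_2.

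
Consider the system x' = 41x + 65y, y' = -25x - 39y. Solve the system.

x(t) = -2c_1e^(t)sin(5t) + 3c_1e^(t)cos(5t) + 3c_2e^(t)sin(5t) + 2c_2e^(t)cos(5t), y(t) = c_1e^(t)sin(5t) - 2c_1e^(t)cos(5t) - 2c_2e^(t)sin(5t) - c_2e^(t)cos(5t)

Coefficient matrix A = [[41, 65], [-25, -39]].
Characteristic polynomial det(A - λI) = λ^2 - 2λ + 26 = 0.
Eigenvalues λ = 1 ± 5i (complex conjugate pair).
For λ=1+5i: an eigenvector is (3,-2) - i(-2,1) = (3 + 2i, -2 - i).
A real fundamental pair from Re and Im of e^((1+5i)t)v: X_1 = e^(t)(cos(5t)·(3,-2) + sin(5t)·(-2,1)), X_2 = e^(t)(sin(5t)·(3,-2) - cos(5t)·(-2,1)).
General solution: c_1X_1 + c_2X_2.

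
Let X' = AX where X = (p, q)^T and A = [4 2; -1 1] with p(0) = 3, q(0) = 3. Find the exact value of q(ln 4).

-240

A = [[4,2],[-1,1]]; eigenvalues λ = 2, 3.
Eigenvectors: (-1,1) for λ=2, (2,-1) for λ=3.
From the initial condition, c_1 = 9, c_2 = 6.
q(ln 4) = (9)(4^2)(1) + (6)(4^3)(-1) = -240.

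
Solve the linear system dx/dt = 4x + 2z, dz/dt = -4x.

Coefficient matrix A = [[4, 2], [-4, 0]].
Characteristic polynomial det(A - λI) = λ^2 - 4λ + 8 = 0.
Eigenvalues λ = 2 ± 2i (complex conjugate pair).
For λ=2+2i: an eigenvector is (1,-1) - i(0,-1) = (1, -1 + i).
A real fundamental pair from Re and Im of e^((2+2i)t)v: X_1 = e^(2t)(cos(2t)·(1,-1) + sin(2t)·(0,-1)), X_2 = e^(2t)(sin(2t)·(1,-1) - cos(2t)·(0,-1)).
General solution: c_1X_1 + c_2X_2.

x(t) = c_1e^(2t)cos(2t) + c_2e^(2t)sin(2t), z(t) = -c_1e^(2t)sin(2t) - c_1e^(2t)cos(2t) - c_2e^(2t)sin(2t) + c_2e^(2t)cos(2t)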